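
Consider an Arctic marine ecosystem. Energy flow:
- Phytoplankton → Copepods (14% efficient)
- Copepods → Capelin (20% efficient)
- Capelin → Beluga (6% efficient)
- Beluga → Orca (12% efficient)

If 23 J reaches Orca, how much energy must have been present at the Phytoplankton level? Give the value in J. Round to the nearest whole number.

Cumulative transfer efficiency: 0.14 × 0.2 × 0.06 × 0.12 = 0.0002016
Phytoplankton energy = 23 / 0.0002016 = 114087 J

114087 J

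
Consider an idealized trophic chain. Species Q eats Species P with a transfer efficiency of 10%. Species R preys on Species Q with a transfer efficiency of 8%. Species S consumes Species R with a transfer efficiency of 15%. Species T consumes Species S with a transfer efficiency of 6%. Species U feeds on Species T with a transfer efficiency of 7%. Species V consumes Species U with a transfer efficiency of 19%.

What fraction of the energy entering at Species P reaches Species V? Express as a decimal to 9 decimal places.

0.000000958

Product of link efficiencies: 0.1 × 0.08 × 0.15 × 0.06 × 0.07 × 0.19 = 0.0000009576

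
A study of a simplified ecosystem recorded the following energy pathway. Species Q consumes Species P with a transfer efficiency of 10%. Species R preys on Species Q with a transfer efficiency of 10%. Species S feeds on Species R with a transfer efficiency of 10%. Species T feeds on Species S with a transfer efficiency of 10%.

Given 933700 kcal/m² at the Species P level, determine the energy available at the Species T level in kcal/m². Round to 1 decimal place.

Species Q: 933700 × 0.1 = 93370 kcal/m²
Species R: 93370 × 0.1 = 9337 kcal/m²
Species S: 9337 × 0.1 = 933.7 kcal/m²
Species T: 933.7 × 0.1 = 93.37 kcal/m²

93.4 kcal/m²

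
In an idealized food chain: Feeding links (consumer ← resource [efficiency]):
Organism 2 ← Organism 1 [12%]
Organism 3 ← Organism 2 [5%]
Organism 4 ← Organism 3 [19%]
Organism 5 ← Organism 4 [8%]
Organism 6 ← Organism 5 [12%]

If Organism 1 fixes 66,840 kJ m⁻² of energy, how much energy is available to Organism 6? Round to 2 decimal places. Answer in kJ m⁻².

0.73 kJ m⁻²

Organism 2: 66840 × 0.12 = 8020.8 kJ m⁻²
Organism 3: 8020.8 × 0.05 = 401.04 kJ m⁻²
Organism 4: 401.04 × 0.19 = 76.1976 kJ m⁻²
Organism 5: 76.1976 × 0.08 = 6.095808 kJ m⁻²
Organism 6: 6.095808 × 0.12 = 0.73149696 kJ m⁻²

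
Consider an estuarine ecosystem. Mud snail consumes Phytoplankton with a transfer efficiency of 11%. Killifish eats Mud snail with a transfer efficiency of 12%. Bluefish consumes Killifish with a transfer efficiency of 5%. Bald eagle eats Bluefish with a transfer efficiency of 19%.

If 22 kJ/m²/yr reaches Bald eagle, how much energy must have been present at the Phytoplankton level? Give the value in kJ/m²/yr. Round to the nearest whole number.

175439 kJ/m²/yr

Cumulative transfer efficiency: 0.11 × 0.12 × 0.05 × 0.19 = 0.0001254
Phytoplankton energy = 22 / 0.0001254 = 175439 kJ/m²/yr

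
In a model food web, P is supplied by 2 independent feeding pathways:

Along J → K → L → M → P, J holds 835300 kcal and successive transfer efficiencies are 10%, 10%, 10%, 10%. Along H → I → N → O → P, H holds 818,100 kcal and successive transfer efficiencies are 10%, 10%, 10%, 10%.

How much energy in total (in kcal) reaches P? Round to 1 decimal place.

165.3 kcal

Via J: 835300 × 0.1 × 0.1 × 0.1 × 0.1 = 83.53 kcal
Via H: 818100 × 0.1 × 0.1 × 0.1 × 0.1 = 81.81 kcal
Total at P: 83.53 + 81.81 = 165.34 kcal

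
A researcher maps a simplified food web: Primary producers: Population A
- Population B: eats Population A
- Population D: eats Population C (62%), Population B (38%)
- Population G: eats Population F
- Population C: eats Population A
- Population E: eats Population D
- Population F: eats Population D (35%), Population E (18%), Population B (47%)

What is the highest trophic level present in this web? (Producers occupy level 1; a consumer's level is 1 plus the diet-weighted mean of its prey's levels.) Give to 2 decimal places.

Population B: 1 + 1 = 2
Population C: 1 + 1 = 2
Population D: 1 + (0.62×2 + 0.38×2) = 3
Population E: 1 + 3 = 4
Population F: 1 + (0.35×3 + 0.18×4 + 0.47×2) = 3.71
Population G: 1 + 3.71 = 4.71

4.71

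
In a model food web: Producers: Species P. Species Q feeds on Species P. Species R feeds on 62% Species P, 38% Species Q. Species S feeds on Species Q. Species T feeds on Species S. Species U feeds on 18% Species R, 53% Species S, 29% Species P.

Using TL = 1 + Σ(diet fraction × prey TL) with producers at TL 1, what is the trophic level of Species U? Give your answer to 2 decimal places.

Species Q: 1 + 1 = 2
Species R: 1 + (0.62×1 + 0.38×2) = 2.38
Species S: 1 + 2 = 3
Species T: 1 + 3 = 4
Species U: 1 + (0.18×2.38 + 0.53×3 + 0.29×1) = 3.3084

3.31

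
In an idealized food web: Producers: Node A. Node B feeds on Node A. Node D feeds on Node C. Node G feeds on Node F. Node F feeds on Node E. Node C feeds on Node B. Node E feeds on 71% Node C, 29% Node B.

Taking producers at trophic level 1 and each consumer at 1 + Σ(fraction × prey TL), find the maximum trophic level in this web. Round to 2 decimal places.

5.71

Node B: 1 + 1 = 2
Node C: 1 + 2 = 3
Node D: 1 + 3 = 4
Node E: 1 + (0.71×3 + 0.29×2) = 3.71
Node F: 1 + 3.71 = 4.71
Node G: 1 + 4.71 = 5.71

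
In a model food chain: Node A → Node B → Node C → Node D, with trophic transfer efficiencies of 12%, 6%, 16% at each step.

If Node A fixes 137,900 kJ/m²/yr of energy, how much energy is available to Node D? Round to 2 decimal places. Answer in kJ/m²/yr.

158.86 kJ/m²/yr

Node B: 137900 × 0.12 = 16548 kJ/m²/yr
Node C: 16548 × 0.06 = 992.88 kJ/m²/yr
Node D: 992.88 × 0.16 = 158.8608 kJ/m²/yr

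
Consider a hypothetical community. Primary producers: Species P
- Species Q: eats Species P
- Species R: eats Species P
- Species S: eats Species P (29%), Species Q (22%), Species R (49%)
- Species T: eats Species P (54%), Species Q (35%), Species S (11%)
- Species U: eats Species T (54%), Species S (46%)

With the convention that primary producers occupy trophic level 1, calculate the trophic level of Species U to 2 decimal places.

3.62

Species Q: 1 + 1 = 2
Species R: 1 + 1 = 2
Species S: 1 + (0.29×1 + 0.22×2 + 0.49×2) = 2.71
Species T: 1 + (0.54×1 + 0.35×2 + 0.11×2.71) = 2.5381
Species U: 1 + (0.54×2.5381 + 0.46×2.71) = 3.617174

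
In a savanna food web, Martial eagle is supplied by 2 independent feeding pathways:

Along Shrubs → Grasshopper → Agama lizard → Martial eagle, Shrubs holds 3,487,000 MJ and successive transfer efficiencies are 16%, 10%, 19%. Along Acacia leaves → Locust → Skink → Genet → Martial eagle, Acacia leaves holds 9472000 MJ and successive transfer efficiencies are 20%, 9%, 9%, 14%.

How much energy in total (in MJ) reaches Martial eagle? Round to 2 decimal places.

12748.73 MJ

Via Shrubs: 3487000 × 0.16 × 0.1 × 0.19 = 10600.48 MJ
Via Acacia leaves: 9472000 × 0.2 × 0.09 × 0.09 × 0.14 = 2148.2496 MJ
Total at Martial eagle: 10600.48 + 2148.2496 = 12748.7296 MJ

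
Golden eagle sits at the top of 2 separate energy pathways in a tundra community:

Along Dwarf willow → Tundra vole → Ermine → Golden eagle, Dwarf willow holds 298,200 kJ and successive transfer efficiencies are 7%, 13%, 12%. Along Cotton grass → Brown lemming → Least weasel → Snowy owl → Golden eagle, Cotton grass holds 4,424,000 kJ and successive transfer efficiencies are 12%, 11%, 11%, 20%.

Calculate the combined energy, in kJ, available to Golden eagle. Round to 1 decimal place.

Via Dwarf willow: 298200 × 0.07 × 0.13 × 0.12 = 325.6344 kJ
Via Cotton grass: 4424000 × 0.12 × 0.11 × 0.11 × 0.2 = 1284.7296 kJ
Total at Golden eagle: 325.6344 + 1284.7296 = 1610.364 kJ

1610.4 kJ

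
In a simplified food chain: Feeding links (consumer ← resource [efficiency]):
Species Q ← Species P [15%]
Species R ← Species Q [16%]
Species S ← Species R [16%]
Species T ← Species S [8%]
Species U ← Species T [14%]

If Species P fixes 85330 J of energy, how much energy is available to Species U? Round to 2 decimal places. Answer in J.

3.67 J

Species Q: 85330 × 0.15 = 12799.5 J
Species R: 12799.5 × 0.16 = 2047.92 J
Species S: 2047.92 × 0.16 = 327.6672 J
Species T: 327.6672 × 0.08 = 26.213376 J
Species U: 26.213376 × 0.14 = 3.66987264 J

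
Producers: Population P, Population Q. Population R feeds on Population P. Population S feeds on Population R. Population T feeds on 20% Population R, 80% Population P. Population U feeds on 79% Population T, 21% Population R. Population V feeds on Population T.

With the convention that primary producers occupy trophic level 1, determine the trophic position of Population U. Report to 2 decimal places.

3.16

Population R: 1 + 1 = 2
Population S: 1 + 2 = 3
Population T: 1 + (0.2×2 + 0.8×1) = 2.2
Population U: 1 + (0.79×2.2 + 0.21×2) = 3.158
Population V: 1 + 2.2 = 3.2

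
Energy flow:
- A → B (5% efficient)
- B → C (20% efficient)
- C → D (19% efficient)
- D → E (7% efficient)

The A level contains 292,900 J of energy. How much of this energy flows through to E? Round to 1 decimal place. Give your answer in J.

39.0 J

B: 292900 × 0.05 = 14645 J
C: 14645 × 0.2 = 2929 J
D: 2929 × 0.19 = 556.51 J
E: 556.51 × 0.07 = 38.9557 J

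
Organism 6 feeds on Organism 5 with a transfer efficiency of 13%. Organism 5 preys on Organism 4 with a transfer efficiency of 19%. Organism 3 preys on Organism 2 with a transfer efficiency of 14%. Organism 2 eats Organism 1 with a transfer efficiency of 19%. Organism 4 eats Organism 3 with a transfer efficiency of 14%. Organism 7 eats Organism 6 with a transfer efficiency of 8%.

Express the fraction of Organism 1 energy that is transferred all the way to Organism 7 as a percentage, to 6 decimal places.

Product of link efficiencies: 0.19 × 0.14 × 0.14 × 0.19 × 0.13 × 0.08 = 0.000007358624
As a percentage: 0.000007358624 × 100 = 0.000736%

0.000736%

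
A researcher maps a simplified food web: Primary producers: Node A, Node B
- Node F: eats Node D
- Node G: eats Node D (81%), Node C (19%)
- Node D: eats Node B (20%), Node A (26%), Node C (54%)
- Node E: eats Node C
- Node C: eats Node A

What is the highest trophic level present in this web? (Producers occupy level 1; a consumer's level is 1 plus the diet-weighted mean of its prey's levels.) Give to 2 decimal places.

Node C: 1 + 1 = 2
Node D: 1 + (0.2×1 + 0.26×1 + 0.54×2) = 2.54
Node E: 1 + 2 = 3
Node F: 1 + 2.54 = 3.54
Node G: 1 + (0.81×2.54 + 0.19×2) = 3.4374

3.54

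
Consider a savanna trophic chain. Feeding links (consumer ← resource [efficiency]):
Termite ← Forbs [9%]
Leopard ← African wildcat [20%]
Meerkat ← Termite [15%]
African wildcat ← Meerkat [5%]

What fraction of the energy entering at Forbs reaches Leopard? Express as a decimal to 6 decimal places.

Product of link efficiencies: 0.09 × 0.15 × 0.05 × 0.2 = 0.000135

0.000135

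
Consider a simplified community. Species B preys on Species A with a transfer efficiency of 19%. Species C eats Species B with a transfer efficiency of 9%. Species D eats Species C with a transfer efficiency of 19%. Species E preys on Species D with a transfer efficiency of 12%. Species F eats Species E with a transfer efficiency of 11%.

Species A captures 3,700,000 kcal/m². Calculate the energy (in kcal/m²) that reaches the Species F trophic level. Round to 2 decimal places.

Species B: 3700000 × 0.19 = 703000 kcal/m²
Species C: 703000 × 0.09 = 63270 kcal/m²
Species D: 63270 × 0.19 = 12021.3 kcal/m²
Species E: 12021.3 × 0.12 = 1442.556 kcal/m²
Species F: 1442.556 × 0.11 = 158.68116 kcal/m²

158.68 kcal/m²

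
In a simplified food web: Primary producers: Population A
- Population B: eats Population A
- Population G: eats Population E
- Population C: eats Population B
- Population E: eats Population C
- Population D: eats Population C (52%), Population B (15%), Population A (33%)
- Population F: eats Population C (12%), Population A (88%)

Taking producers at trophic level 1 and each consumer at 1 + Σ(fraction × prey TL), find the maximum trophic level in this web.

Population B: 1 + 1 = 2
Population C: 1 + 2 = 3
Population D: 1 + (0.52×3 + 0.15×2 + 0.33×1) = 3.19
Population E: 1 + 3 = 4
Population F: 1 + (0.12×3 + 0.88×1) = 2.24
Population G: 1 + 4 = 5

5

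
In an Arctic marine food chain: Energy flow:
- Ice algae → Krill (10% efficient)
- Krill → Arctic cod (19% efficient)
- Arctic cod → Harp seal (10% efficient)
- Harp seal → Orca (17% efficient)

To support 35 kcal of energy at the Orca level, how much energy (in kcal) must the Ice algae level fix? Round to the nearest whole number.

Cumulative transfer efficiency: 0.1 × 0.19 × 0.1 × 0.17 = 0.000323
Ice algae energy = 35 / 0.000323 = 108359 kcal

108359 kcal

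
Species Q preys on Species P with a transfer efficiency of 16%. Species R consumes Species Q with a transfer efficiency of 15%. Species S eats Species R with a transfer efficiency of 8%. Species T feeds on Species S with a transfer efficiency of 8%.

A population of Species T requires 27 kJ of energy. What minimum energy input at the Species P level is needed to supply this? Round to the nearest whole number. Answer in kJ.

175781 kJ

Cumulative transfer efficiency: 0.16 × 0.15 × 0.08 × 0.08 = 0.0001536
Species P energy = 27 / 0.0001536 = 175781 kJ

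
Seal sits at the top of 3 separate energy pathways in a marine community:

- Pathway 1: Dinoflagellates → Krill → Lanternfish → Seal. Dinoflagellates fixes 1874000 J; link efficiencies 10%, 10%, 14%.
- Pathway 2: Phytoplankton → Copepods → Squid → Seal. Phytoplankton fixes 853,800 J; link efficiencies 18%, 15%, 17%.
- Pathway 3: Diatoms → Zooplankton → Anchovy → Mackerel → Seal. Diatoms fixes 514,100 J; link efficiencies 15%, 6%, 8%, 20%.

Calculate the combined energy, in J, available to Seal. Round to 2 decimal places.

6616.57 J

Pathway 1: 1874000 × 0.1 × 0.1 × 0.14 = 2623.6 J
Pathway 2: 853800 × 0.18 × 0.15 × 0.17 = 3918.942 J
Pathway 3: 514100 × 0.15 × 0.06 × 0.08 × 0.2 = 74.0304 J
Total at Seal: 2623.6 + 3918.942 + 74.0304 = 6616.5724 J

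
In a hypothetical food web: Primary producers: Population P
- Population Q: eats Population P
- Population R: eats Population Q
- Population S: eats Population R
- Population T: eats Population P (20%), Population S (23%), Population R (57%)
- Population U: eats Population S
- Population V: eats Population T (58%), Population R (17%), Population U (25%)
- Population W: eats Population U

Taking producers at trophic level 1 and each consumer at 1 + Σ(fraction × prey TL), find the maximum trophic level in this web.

Population Q: 1 + 1 = 2
Population R: 1 + 2 = 3
Population S: 1 + 3 = 4
Population T: 1 + (0.2×1 + 0.23×4 + 0.57×3) = 3.83
Population U: 1 + 4 = 5
Population V: 1 + (0.58×3.83 + 0.17×3 + 0.25×5) = 4.9814
Population W: 1 + 5 = 6

6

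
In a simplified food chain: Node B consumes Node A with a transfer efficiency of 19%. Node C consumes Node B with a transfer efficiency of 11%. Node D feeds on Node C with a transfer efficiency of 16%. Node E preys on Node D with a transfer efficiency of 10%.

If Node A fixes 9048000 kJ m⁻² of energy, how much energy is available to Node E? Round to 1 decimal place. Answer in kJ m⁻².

3025.7 kJ m⁻²

Node B: 9048000 × 0.19 = 1719120 kJ m⁻²
Node C: 1719120 × 0.11 = 189103.2 kJ m⁻²
Node D: 189103.2 × 0.16 = 30256.512 kJ m⁻²
Node E: 30256.512 × 0.1 = 3025.6512 kJ m⁻²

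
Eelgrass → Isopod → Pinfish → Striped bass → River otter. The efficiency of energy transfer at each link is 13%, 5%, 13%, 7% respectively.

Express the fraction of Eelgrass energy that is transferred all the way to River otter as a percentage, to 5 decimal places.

Product of link efficiencies: 0.13 × 0.05 × 0.13 × 0.07 = 0.00005915
As a percentage: 0.00005915 × 100 = 0.00592%

0.00592%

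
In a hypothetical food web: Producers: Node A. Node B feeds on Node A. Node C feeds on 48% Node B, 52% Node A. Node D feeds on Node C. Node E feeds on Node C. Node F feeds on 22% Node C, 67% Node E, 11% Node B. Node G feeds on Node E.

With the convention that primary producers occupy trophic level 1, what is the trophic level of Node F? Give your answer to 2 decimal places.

4.10

Node B: 1 + 1 = 2
Node C: 1 + (0.48×2 + 0.52×1) = 2.48
Node D: 1 + 2.48 = 3.48
Node E: 1 + 2.48 = 3.48
Node F: 1 + (0.22×2.48 + 0.67×3.48 + 0.11×2) = 4.0972
Node G: 1 + 3.48 = 4.48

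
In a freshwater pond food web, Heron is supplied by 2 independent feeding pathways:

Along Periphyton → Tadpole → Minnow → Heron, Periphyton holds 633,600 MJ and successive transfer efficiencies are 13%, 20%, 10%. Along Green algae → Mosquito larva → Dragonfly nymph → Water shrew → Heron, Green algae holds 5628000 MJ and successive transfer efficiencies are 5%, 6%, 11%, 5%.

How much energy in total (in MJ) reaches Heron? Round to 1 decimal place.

Via Periphyton: 633600 × 0.13 × 0.2 × 0.1 = 1647.36 MJ
Via Green algae: 5628000 × 0.05 × 0.06 × 0.11 × 0.05 = 92.862 MJ
Total at Heron: 1647.36 + 92.862 = 1740.222 MJ

1740.2 MJ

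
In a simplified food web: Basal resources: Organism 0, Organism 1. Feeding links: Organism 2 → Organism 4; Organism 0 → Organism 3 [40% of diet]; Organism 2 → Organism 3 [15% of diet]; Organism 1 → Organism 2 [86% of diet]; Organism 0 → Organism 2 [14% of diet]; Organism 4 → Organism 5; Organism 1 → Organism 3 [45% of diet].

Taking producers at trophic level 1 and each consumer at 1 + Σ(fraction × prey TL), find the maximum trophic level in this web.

Organism 2: 1 + (0.14×1 + 0.86×1) = 2
Organism 3: 1 + (0.4×1 + 0.15×2 + 0.45×1) = 2.15
Organism 4: 1 + 2 = 3
Organism 5: 1 + 3 = 4

4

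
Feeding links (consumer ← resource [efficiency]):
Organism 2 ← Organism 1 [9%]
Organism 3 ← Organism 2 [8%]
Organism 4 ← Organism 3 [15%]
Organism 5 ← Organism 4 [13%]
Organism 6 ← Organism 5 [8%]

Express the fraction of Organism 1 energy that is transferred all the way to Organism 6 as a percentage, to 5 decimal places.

0.00112%

Product of link efficiencies: 0.09 × 0.08 × 0.15 × 0.13 × 0.08 = 0.000011232
As a percentage: 0.000011232 × 100 = 0.00112%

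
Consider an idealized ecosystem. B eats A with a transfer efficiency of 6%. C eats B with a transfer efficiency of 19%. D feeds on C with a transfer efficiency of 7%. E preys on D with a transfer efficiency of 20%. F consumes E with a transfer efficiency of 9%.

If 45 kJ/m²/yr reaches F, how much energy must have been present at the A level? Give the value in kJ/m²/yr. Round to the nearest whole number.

3132832 kJ/m²/yr

Cumulative transfer efficiency: 0.06 × 0.19 × 0.07 × 0.2 × 0.09 = 0.000014364
A energy = 45 / 0.000014364 = 3132832 kJ/m²/yr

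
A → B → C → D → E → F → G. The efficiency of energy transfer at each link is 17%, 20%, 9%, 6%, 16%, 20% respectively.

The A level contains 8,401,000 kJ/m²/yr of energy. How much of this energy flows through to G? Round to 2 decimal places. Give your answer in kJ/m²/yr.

B: 8401000 × 0.17 = 1428170 kJ/m²/yr
C: 1428170 × 0.2 = 285634 kJ/m²/yr
D: 285634 × 0.09 = 25707.06 kJ/m²/yr
E: 25707.06 × 0.06 = 1542.4236 kJ/m²/yr
F: 1542.4236 × 0.16 = 246.787776 kJ/m²/yr
G: 246.787776 × 0.2 = 49.3575552 kJ/m²/yr

49.36 kJ/m²/yr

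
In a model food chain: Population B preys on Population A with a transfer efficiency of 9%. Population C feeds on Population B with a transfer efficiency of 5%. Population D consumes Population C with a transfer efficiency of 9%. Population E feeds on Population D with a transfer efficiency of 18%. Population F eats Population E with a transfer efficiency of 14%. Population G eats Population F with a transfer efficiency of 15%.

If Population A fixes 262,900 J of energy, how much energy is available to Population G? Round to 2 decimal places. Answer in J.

0.40 J

Population B: 262900 × 0.09 = 23661 J
Population C: 23661 × 0.05 = 1183.05 J
Population D: 1183.05 × 0.09 = 106.4745 J
Population E: 106.4745 × 0.18 = 19.16541 J
Population F: 19.16541 × 0.14 = 2.6831574 J
Population G: 2.6831574 × 0.15 = 0.40247361 J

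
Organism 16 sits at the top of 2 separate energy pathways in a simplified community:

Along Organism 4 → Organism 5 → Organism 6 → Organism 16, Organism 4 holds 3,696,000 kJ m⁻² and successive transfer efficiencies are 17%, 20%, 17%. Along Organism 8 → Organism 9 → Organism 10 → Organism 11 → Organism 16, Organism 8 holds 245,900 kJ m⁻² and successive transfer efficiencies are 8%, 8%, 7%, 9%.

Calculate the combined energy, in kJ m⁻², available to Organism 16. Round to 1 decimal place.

21372.8 kJ m⁻²

Via Organism 4: 3696000 × 0.17 × 0.2 × 0.17 = 21362.88 kJ m⁻²
Via Organism 8: 245900 × 0.08 × 0.08 × 0.07 × 0.09 = 9.914688 kJ m⁻²
Total at Organism 16: 21362.88 + 9.914688 = 21372.794688 kJ m⁻²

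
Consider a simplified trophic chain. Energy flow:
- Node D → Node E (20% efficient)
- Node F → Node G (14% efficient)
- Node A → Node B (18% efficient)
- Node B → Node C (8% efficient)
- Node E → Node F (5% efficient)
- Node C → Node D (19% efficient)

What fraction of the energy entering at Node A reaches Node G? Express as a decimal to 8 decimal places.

Product of link efficiencies: 0.18 × 0.08 × 0.19 × 0.2 × 0.05 × 0.14 = 0.0000038304

0.00000383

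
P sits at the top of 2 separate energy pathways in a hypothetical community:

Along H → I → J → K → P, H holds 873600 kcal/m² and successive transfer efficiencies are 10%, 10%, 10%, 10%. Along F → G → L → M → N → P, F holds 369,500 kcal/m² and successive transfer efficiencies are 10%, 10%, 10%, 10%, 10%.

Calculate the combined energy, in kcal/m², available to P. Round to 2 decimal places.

Via H: 873600 × 0.1 × 0.1 × 0.1 × 0.1 = 87.36 kcal/m²
Via F: 369500 × 0.1 × 0.1 × 0.1 × 0.1 × 0.1 = 3.695 kcal/m²
Total at P: 87.36 + 3.695 = 91.055 kcal/m²

91.06 kcal/m²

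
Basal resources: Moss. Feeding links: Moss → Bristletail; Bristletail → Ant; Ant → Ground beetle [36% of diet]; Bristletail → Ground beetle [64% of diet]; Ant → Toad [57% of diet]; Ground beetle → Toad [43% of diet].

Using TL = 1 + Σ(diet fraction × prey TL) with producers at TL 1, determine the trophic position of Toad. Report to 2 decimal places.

4.15

Bristletail: 1 + 1 = 2
Ant: 1 + 2 = 3
Ground beetle: 1 + (0.36×3 + 0.64×2) = 3.36
Toad: 1 + (0.57×3 + 0.43×3.36) = 4.1548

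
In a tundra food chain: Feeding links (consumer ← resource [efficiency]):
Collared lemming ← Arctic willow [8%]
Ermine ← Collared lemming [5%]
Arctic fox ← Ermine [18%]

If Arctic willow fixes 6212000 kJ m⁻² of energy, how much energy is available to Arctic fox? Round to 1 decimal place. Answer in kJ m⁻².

Collared lemming: 6212000 × 0.08 = 496960 kJ m⁻²
Ermine: 496960 × 0.05 = 24848 kJ m⁻²
Arctic fox: 24848 × 0.18 = 4472.64 kJ m⁻²

4472.6 kJ m⁻²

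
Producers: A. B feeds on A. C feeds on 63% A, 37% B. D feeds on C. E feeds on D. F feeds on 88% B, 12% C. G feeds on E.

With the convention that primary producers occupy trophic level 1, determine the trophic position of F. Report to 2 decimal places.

B: 1 + 1 = 2
C: 1 + (0.63×1 + 0.37×2) = 2.37
D: 1 + 2.37 = 3.37
E: 1 + 3.37 = 4.37
F: 1 + (0.88×2 + 0.12×2.37) = 3.0444
G: 1 + 4.37 = 5.37

3.04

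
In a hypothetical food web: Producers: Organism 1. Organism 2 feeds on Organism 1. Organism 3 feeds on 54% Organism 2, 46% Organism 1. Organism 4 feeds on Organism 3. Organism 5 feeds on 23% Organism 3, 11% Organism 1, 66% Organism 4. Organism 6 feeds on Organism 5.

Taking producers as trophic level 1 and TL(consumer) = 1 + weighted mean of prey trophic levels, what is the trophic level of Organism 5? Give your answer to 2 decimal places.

Organism 2: 1 + 1 = 2
Organism 3: 1 + (0.54×2 + 0.46×1) = 2.54
Organism 4: 1 + 2.54 = 3.54
Organism 5: 1 + (0.23×2.54 + 0.11×1 + 0.66×3.54) = 4.0306
Organism 6: 1 + 4.0306 = 5.0306

4.03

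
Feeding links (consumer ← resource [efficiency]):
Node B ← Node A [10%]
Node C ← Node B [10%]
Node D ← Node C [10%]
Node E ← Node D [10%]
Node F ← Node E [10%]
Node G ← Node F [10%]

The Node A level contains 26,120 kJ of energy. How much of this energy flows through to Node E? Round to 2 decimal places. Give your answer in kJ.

Node B: 26120 × 0.1 = 2612 kJ
Node C: 2612 × 0.1 = 261.2 kJ
Node D: 261.2 × 0.1 = 26.12 kJ
Node E: 26.12 × 0.1 = 2.612 kJ

2.61 kJ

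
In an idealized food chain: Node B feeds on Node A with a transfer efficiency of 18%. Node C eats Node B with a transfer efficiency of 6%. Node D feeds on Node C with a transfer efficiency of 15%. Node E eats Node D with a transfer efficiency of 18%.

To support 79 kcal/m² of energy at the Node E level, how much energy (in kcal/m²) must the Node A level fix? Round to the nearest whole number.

Cumulative transfer efficiency: 0.18 × 0.06 × 0.15 × 0.18 = 0.0002916
Node A energy = 79 / 0.0002916 = 270919 kcal/m²

270919 kcal/m²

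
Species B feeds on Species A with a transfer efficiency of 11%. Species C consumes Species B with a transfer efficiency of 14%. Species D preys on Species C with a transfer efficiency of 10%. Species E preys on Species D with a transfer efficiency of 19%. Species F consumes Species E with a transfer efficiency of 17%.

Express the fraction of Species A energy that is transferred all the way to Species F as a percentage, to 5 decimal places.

0.00497%

Product of link efficiencies: 0.11 × 0.14 × 0.1 × 0.19 × 0.17 = 0.000049742
As a percentage: 0.000049742 × 100 = 0.00497%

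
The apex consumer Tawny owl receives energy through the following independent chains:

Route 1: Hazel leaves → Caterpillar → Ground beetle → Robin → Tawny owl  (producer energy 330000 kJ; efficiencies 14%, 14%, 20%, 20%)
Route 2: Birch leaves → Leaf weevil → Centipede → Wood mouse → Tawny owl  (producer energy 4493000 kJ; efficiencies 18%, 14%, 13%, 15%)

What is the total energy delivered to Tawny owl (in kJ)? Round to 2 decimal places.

Route 1: 330000 × 0.14 × 0.14 × 0.2 × 0.2 = 258.72 kJ
Route 2: 4493000 × 0.18 × 0.14 × 0.13 × 0.15 = 2207.8602 kJ
Total at Tawny owl: 258.72 + 2207.8602 = 2466.5802 kJ

2466.58 kJ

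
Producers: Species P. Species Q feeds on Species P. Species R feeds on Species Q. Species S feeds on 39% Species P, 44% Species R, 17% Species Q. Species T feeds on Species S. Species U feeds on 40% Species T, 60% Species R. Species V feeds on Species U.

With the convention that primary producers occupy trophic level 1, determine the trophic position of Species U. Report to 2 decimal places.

4.42

Species Q: 1 + 1 = 2
Species R: 1 + 2 = 3
Species S: 1 + (0.39×1 + 0.44×3 + 0.17×2) = 3.05
Species T: 1 + 3.05 = 4.05
Species U: 1 + (0.4×4.05 + 0.6×3) = 4.42
Species V: 1 + 4.42 = 5.42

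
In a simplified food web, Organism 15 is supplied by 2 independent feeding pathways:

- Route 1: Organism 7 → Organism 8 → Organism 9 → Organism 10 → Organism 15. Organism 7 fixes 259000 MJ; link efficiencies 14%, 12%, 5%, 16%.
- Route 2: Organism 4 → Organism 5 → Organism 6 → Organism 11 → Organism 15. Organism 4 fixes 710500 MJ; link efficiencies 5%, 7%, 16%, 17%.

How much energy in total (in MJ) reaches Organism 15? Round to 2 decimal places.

102.45 MJ

Route 1: 259000 × 0.14 × 0.12 × 0.05 × 0.16 = 34.8096 MJ
Route 2: 710500 × 0.05 × 0.07 × 0.16 × 0.17 = 67.6396 MJ
Total at Organism 15: 34.8096 + 67.6396 = 102.4492 MJ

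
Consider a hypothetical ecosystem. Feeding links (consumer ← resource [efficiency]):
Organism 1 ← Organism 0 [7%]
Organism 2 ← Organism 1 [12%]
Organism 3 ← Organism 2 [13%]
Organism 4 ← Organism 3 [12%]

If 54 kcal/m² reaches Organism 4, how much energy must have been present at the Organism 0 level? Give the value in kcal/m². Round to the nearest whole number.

Cumulative transfer efficiency: 0.07 × 0.12 × 0.13 × 0.12 = 0.00013104
Organism 0 energy = 54 / 0.00013104 = 412088 kcal/m²

412088 kcal/m²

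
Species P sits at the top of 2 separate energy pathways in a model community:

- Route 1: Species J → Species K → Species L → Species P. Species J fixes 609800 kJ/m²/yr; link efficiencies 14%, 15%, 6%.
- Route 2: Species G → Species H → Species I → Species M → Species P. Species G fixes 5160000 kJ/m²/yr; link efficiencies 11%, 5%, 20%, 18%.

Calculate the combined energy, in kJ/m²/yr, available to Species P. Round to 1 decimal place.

Route 1: 609800 × 0.14 × 0.15 × 0.06 = 768.348 kJ/m²/yr
Route 2: 5160000 × 0.11 × 0.05 × 0.2 × 0.18 = 1021.68 kJ/m²/yr
Total at Species P: 768.348 + 1021.68 = 1790.028 kJ/m²/yr

1790.0 kJ/m²/yr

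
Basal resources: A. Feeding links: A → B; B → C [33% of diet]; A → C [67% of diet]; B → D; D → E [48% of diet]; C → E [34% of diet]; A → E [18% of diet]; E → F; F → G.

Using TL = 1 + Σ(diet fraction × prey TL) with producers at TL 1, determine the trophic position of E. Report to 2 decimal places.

B: 1 + 1 = 2
C: 1 + (0.33×2 + 0.67×1) = 2.33
D: 1 + 2 = 3
E: 1 + (0.48×3 + 0.34×2.33 + 0.18×1) = 3.4122
F: 1 + 3.4122 = 4.4122
G: 1 + 4.4122 = 5.4122

3.41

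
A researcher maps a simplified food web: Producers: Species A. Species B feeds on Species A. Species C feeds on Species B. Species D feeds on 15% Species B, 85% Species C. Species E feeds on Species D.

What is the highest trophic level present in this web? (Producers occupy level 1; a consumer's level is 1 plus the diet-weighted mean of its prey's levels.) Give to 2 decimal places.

Species B: 1 + 1 = 2
Species C: 1 + 2 = 3
Species D: 1 + (0.15×2 + 0.85×3) = 3.85
Species E: 1 + 3.85 = 4.85

4.85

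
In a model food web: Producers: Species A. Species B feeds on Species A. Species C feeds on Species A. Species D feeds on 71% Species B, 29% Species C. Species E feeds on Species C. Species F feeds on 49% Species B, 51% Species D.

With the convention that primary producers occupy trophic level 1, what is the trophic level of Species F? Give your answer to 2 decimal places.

Species B: 1 + 1 = 2
Species C: 1 + 1 = 2
Species D: 1 + (0.71×2 + 0.29×2) = 3
Species E: 1 + 2 = 3
Species F: 1 + (0.49×2 + 0.51×3) = 3.51

3.51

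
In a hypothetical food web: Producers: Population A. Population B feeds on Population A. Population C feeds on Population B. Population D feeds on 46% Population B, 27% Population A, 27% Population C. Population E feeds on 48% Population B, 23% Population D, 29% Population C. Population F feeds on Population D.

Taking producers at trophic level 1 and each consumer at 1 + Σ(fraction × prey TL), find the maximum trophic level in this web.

Population B: 1 + 1 = 2
Population C: 1 + 2 = 3
Population D: 1 + (0.46×2 + 0.27×1 + 0.27×3) = 3
Population E: 1 + (0.48×2 + 0.23×3 + 0.29×3) = 3.52
Population F: 1 + 3 = 4

4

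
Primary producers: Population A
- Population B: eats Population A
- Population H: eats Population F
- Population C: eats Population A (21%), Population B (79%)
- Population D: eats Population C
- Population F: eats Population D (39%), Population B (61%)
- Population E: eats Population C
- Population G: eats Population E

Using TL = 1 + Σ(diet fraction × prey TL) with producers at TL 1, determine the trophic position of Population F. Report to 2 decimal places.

Population B: 1 + 1 = 2
Population C: 1 + (0.21×1 + 0.79×2) = 2.79
Population D: 1 + 2.79 = 3.79
Population E: 1 + 2.79 = 3.79
Population F: 1 + (0.39×3.79 + 0.61×2) = 3.6981
Population G: 1 + 3.79 = 4.79
Population H: 1 + 3.6981 = 4.6981

3.70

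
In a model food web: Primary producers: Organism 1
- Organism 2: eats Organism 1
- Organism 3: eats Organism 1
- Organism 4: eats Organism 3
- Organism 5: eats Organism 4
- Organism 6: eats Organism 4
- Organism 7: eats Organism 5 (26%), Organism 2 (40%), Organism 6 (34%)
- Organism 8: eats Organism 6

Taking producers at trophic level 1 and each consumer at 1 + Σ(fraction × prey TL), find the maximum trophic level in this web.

5

Organism 2: 1 + 1 = 2
Organism 3: 1 + 1 = 2
Organism 4: 1 + 2 = 3
Organism 5: 1 + 3 = 4
Organism 6: 1 + 3 = 4
Organism 7: 1 + (0.26×4 + 0.4×2 + 0.34×4) = 4.2
Organism 8: 1 + 4 = 5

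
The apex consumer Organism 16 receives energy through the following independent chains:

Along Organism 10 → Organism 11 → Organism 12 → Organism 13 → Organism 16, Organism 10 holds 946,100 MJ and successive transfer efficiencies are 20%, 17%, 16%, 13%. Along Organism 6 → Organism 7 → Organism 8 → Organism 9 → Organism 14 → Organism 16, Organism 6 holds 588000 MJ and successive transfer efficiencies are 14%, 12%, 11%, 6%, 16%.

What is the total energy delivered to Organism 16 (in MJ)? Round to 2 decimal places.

Via Organism 10: 946100 × 0.2 × 0.17 × 0.16 × 0.13 = 669.08192 MJ
Via Organism 6: 588000 × 0.14 × 0.12 × 0.11 × 0.06 × 0.16 = 10.4315904 MJ
Total at Organism 16: 669.08192 + 10.4315904 = 679.5135104 MJ

679.51 MJ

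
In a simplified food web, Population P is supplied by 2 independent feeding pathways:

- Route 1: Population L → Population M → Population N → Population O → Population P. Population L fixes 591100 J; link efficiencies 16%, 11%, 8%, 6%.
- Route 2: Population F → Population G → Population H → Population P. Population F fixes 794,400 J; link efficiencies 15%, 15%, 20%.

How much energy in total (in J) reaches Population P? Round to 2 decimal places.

3624.74 J

Route 1: 591100 × 0.16 × 0.11 × 0.08 × 0.06 = 49.936128 J
Route 2: 794400 × 0.15 × 0.15 × 0.2 = 3574.8 J
Total at Population P: 49.936128 + 3574.8 = 3624.736128 J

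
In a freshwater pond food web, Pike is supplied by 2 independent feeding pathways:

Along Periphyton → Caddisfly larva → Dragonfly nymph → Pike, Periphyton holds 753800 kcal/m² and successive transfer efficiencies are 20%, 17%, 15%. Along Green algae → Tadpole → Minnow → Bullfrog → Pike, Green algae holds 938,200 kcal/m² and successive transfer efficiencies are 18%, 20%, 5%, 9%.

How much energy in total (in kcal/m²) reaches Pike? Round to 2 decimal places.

3996.37 kcal/m²

Via Periphyton: 753800 × 0.2 × 0.17 × 0.15 = 3844.38 kcal/m²
Via Green algae: 938200 × 0.18 × 0.2 × 0.05 × 0.09 = 151.9884 kcal/m²
Total at Pike: 3844.38 + 151.9884 = 3996.3684 kcal/m²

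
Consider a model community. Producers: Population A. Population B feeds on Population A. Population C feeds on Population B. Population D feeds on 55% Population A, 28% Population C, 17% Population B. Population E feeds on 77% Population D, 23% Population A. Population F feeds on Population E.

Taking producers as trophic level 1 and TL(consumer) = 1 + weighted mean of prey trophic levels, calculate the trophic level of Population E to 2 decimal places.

Population B: 1 + 1 = 2
Population C: 1 + 2 = 3
Population D: 1 + (0.55×1 + 0.28×3 + 0.17×2) = 2.73
Population E: 1 + (0.77×2.73 + 0.23×1) = 3.3321
Population F: 1 + 3.3321 = 4.3321

3.33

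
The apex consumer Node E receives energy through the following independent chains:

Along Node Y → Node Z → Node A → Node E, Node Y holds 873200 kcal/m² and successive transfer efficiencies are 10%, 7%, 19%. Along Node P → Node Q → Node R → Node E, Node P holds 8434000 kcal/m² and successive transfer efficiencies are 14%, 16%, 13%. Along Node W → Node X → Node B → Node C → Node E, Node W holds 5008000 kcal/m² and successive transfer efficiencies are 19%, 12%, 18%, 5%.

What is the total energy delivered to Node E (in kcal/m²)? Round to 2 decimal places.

26748.81 kcal/m²

Via Node Y: 873200 × 0.1 × 0.07 × 0.19 = 1161.356 kcal/m²
Via Node P: 8434000 × 0.14 × 0.16 × 0.13 = 24559.808 kcal/m²
Via Node W: 5008000 × 0.19 × 0.12 × 0.18 × 0.05 = 1027.6416 kcal/m²
Total at Node E: 1161.356 + 24559.808 + 1027.6416 = 26748.8056 kcal/m²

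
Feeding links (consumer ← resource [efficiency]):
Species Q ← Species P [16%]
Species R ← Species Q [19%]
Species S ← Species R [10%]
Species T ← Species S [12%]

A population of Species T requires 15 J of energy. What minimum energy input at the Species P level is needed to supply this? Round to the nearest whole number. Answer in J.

41118 J

Cumulative transfer efficiency: 0.16 × 0.19 × 0.1 × 0.12 = 0.0003648
Species P energy = 15 / 0.0003648 = 41118 J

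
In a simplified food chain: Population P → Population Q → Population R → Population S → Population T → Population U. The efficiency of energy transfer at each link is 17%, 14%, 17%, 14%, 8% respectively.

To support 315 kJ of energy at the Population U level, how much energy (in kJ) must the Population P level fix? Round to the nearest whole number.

Cumulative transfer efficiency: 0.17 × 0.14 × 0.17 × 0.14 × 0.08 = 0.0000453152
Population P energy = 315 / 0.0000453152 = 6951310 kJ

6951310 kJ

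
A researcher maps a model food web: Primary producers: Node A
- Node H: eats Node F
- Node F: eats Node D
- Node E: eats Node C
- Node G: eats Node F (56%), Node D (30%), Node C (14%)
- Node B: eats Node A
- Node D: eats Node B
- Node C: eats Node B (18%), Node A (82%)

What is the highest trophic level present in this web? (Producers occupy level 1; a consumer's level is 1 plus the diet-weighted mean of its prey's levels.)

Node B: 1 + 1 = 2
Node C: 1 + (0.18×2 + 0.82×1) = 2.18
Node D: 1 + 2 = 3
Node E: 1 + 2.18 = 3.18
Node F: 1 + 3 = 4
Node G: 1 + (0.56×4 + 0.3×3 + 0.14×2.18) = 4.4452
Node H: 1 + 4 = 5

5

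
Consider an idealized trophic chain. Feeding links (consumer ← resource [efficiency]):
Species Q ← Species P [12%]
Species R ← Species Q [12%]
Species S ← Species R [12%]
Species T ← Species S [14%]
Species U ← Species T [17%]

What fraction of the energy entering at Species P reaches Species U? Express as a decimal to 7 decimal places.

0.0000411

Product of link efficiencies: 0.12 × 0.12 × 0.12 × 0.14 × 0.17 = 0.0000411264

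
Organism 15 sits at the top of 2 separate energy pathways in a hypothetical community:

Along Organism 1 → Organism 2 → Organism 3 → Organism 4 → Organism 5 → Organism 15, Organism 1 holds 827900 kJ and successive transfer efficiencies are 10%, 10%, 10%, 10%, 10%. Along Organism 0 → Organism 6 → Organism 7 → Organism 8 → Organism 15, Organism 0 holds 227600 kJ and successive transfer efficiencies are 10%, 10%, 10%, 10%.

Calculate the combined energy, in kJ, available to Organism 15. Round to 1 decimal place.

Via Organism 1: 827900 × 0.1 × 0.1 × 0.1 × 0.1 × 0.1 = 8.279 kJ
Via Organism 0: 227600 × 0.1 × 0.1 × 0.1 × 0.1 = 22.76 kJ
Total at Organism 15: 8.279 + 22.76 = 31.039 kJ

31.0 kJ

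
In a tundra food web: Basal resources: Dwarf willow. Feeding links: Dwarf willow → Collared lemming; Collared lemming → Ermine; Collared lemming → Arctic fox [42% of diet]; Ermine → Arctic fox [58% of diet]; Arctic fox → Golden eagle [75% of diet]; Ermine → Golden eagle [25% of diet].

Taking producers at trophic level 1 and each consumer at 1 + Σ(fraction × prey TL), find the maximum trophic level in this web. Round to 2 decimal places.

4.44

Collared lemming: 1 + 1 = 2
Ermine: 1 + 2 = 3
Arctic fox: 1 + (0.42×2 + 0.58×3) = 3.58
Golden eagle: 1 + (0.75×3.58 + 0.25×3) = 4.435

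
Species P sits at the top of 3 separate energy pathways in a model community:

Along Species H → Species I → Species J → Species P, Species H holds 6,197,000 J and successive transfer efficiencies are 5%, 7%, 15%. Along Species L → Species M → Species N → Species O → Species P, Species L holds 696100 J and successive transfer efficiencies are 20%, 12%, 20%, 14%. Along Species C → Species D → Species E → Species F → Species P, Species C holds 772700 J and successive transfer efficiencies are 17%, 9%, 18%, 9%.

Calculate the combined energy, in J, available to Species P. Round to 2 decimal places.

Via Species H: 6197000 × 0.05 × 0.07 × 0.15 = 3253.425 J
Via Species L: 696100 × 0.2 × 0.12 × 0.2 × 0.14 = 467.7792 J
Via Species C: 772700 × 0.17 × 0.09 × 0.18 × 0.09 = 191.521422 J
Total at Species P: 3253.425 + 467.7792 + 191.521422 = 3912.725622 J

3912.73 J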